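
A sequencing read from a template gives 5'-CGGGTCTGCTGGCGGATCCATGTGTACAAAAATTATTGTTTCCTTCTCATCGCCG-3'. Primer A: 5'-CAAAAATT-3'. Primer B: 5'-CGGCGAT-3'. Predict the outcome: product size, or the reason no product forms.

Primer A (CAAAAATT) matches the top strand at positions 27–34; it acts as a forward primer.
Primer B's reverse complement is ATCGCCG, matching the top strand at positions 49–55; it acts as a reverse primer.
The 3' ends face each other across positions 27–55, giving a 29 bp product.

Yes — a 29 bp product.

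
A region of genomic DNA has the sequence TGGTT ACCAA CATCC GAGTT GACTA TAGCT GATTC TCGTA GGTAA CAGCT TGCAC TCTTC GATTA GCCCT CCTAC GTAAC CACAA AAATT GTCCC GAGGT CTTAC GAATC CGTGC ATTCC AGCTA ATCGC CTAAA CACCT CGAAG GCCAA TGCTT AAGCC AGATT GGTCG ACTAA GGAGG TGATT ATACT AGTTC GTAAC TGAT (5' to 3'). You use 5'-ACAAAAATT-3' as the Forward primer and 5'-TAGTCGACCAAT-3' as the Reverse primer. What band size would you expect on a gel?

93 bp

The forward primer matches the template at positions 82–90.
The reverse primer's reverse complement is ATTGGTCGACTA, which matches the template at positions 163–174.
Product length = (reverse-primer end) − (forward-primer start) + 1 = 174 − 82 + 1 = 93 bp.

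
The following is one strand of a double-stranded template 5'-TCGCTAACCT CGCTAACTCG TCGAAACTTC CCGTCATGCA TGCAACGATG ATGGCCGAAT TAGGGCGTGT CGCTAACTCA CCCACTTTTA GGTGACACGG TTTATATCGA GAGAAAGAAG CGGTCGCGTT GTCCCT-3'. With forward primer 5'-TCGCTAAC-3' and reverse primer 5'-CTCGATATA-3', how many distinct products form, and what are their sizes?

The forward primer TCGCTAAC matches the top strand at positions 1–8, 10–17, 70–77.
The reverse primer's reverse complement is TATATCGAG, matching at positions 103–111.
Each forward site pairs with the reverse site to give a product ending at position 111: sizes 111, 102, 42 bp.

Three products: 111 bp, 102 bp, 42 bp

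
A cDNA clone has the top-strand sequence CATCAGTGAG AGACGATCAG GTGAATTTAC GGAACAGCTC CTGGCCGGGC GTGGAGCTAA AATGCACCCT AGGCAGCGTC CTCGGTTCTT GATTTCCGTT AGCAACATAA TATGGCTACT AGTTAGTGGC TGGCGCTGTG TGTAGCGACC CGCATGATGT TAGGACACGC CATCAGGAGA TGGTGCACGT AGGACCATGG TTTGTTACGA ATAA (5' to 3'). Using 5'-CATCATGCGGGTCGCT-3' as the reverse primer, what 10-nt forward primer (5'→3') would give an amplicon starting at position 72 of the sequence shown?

5'-GGCAGCGTCC-3'

The reverse primer's reverse complement AGCGACCCGCATGATG matches the template at positions 144–159; the product starts at position 72.
The forward primer is identical to the top strand over positions 72–81: GGCAGCGTCC.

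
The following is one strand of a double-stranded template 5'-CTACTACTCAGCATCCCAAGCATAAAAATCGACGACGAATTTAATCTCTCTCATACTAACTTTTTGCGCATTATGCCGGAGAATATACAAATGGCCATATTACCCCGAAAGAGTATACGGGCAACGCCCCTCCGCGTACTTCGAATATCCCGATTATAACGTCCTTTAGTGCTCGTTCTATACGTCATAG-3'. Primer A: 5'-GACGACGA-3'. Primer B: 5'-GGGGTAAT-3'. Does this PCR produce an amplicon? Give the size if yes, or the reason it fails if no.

Primer A (GACGACGA) matches the top strand at positions 31–38; it acts as a forward primer.
Primer B's reverse complement is ATTACCCC, matching the top strand at positions 99–106; it acts as a reverse primer.
The 3' ends face each other across positions 31–106, giving a 76 bp product.

Yes — a 76 bp product.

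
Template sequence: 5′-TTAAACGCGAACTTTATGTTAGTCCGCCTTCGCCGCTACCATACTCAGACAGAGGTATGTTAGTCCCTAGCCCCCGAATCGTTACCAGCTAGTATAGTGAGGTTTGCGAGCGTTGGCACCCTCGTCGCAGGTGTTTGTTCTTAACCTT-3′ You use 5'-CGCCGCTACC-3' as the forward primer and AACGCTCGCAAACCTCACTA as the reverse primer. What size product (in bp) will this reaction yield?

84 bp

The forward primer matches the template at positions 31–40.
Reverse complement of the reverse primer: TAGTGAGGTTTGCGAGCGTT. This occurs on the top strand at positions 95–114.
Amplicon spans positions 31–114: 84 bp.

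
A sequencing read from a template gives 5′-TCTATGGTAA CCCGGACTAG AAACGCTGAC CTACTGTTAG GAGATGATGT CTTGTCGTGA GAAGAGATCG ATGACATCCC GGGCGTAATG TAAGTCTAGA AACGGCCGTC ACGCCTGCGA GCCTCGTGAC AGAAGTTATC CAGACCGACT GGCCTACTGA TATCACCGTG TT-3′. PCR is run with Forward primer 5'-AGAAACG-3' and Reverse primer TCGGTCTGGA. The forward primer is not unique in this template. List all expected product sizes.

130 bp, 51 bp

The forward primer AGAAACG matches the top strand at positions 19–25, 98–104.
The reverse primer's reverse complement is TCCAGACCGA, matching at positions 139–148.
Each forward site pairs with the reverse site to give a product ending at position 148: sizes 130, 51 bp.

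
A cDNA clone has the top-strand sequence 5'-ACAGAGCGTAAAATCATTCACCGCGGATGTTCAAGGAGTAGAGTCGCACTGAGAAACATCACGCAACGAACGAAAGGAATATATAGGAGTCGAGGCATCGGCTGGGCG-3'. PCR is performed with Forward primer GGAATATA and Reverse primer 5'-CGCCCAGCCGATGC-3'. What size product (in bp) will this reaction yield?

33 bp

The forward primer matches the template at positions 76–83.
Reverse complement of the reverse primer: GCATCGGCTGGGCG. This occurs on the top strand at positions 95–108.
The product runs from position 76 to position 108, so its length is 108 − 76 + 1 = 33 bp.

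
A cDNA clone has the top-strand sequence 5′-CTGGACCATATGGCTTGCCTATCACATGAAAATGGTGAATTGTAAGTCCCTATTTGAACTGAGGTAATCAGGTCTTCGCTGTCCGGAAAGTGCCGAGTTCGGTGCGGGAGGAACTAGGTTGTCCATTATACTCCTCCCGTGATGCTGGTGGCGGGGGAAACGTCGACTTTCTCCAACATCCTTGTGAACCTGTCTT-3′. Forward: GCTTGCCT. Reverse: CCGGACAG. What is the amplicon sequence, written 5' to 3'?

Scanning the template, GCTTGCCT occurs at positions 13–20; this primer anneals to the bottom strand there with its 3' end pointing downstream.
The reverse primer's reverse complement is CTGTCCGG, which matches the template at positions 79–86.
The product is the template from position 13 through 86 (74 bp).

5'-GCTTGCCTATCACATGAAAATGGTGAATTGTAAGTCCCTATTTGAACTGAGGTAATCAGGTCTTCGCTGTCCGG-3'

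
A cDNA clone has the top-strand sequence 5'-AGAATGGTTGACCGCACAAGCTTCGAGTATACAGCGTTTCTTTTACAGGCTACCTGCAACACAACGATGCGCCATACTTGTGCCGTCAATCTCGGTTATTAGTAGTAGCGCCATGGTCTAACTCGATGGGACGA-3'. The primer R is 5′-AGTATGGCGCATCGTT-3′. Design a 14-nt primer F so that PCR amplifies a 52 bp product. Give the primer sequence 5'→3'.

The reverse primer's reverse complement AACGATGCGCCATACT matches the template at positions 63–78, so the product ends at position 78.
A 52 bp product then starts at position 78 − 52 + 1 = 27.
The forward primer is identical to the top strand there: GTATACAGCGTTTC.

5'-GTATACAGCGTTTC-3'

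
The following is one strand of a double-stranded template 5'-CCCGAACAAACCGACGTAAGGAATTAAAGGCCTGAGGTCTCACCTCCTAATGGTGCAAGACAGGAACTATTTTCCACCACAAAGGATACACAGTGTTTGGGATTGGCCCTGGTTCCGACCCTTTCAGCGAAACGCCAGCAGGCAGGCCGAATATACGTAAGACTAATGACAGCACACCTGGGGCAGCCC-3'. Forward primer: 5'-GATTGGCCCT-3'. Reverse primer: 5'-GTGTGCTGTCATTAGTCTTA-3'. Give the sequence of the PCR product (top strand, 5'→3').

5'-GATTGGCCCTGGTTCCGACCCTTTCAGCGAAACGCCAGCAGGCAGGCCGAATATACGTAAGACTAATGACAGCACAC-3'

The forward primer matches the template at positions 101–110.
The reverse primer's reverse complement is TAAGACTAATGACAGCACAC, which matches the template at positions 158–177.
The product is the template from position 101 through 177 (77 bp).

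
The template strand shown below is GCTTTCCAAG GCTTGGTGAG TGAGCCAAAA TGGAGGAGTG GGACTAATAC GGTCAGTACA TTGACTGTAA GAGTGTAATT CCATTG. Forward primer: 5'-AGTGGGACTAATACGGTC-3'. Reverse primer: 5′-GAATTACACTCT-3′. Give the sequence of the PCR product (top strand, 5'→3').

The forward primer matches the template at positions 37–54.
The reverse primer's reverse complement is AGAGTGTAATTC, which matches the template at positions 70–81.
The product is the template from position 37 through 81 (45 bp).

5'-AGTGGGACTAATACGGTCAGTACATTGACTGTAAGAGTGTAATTC-3'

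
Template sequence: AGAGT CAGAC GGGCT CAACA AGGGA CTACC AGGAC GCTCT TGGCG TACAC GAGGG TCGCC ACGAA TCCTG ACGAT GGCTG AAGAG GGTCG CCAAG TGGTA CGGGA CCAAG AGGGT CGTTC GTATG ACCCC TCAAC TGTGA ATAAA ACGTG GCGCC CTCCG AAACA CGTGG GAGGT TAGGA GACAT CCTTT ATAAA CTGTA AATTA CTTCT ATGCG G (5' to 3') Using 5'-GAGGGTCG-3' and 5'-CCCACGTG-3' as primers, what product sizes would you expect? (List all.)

121 bp, 89 bp, 62 bp

The forward primer GAGGGTCG matches the top strand at positions 51–58, 83–90, 110–117.
The reverse primer's reverse complement is CACGTGGG, matching at positions 164–171.
Each forward site pairs with the reverse site to give a product ending at position 171: sizes 121, 89, 62 bp.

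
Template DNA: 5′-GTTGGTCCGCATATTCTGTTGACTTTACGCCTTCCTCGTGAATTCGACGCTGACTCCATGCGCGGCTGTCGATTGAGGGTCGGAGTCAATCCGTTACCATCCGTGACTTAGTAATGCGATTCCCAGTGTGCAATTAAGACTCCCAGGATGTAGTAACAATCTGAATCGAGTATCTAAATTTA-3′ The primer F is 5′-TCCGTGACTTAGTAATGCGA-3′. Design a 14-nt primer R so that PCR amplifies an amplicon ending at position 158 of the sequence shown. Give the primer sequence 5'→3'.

5'-TGTTACTACATCCT-3'

The forward primer binds at positions 100–119; the product's 3' end on the top strand is position 158.
The reverse primer anneals to the top strand over positions 145–158, i.e. to AGGATGTAGTAACA.
Its sequence written 5'→3' is the reverse complement: TGTTACTACATCCT.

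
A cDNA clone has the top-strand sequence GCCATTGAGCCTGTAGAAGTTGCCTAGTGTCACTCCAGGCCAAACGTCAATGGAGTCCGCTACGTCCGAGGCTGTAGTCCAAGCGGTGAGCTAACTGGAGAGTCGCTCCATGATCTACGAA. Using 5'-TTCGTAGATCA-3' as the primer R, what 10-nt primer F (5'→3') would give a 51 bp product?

5'-GCTGTAGTCC-3'

The reverse primer's reverse complement TGATCTACGAA matches the template at positions 111–121, so the product ends at position 121.
A 51 bp product then starts at position 121 − 51 + 1 = 71.
The forward primer is identical to the top strand there: GCTGTAGTCC.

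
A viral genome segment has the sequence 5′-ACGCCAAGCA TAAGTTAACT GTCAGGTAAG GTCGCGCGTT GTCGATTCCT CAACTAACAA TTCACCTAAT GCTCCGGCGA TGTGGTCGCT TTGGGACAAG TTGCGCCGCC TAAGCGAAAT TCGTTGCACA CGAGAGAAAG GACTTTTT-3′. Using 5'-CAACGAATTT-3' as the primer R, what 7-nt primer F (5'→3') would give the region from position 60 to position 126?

The reverse primer's reverse complement AAATTCGTTG matches the template at positions 117–126; the product starts at position 60.
The forward primer is identical to the top strand over positions 60–66: ATTCACC.

5'-ATTCACC-3'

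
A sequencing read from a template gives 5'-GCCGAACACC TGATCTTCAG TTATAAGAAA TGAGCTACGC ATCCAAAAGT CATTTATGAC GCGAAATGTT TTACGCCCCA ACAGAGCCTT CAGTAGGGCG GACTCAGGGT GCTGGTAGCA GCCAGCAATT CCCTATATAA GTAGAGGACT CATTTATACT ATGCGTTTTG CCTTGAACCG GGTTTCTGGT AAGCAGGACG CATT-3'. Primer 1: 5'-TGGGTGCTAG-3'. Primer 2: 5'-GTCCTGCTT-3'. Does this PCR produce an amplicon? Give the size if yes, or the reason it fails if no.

No product — primer 1 has no binding site in the template.

Primer 1 (TGGGTGCTAG) does not match the top strand, and its reverse complement CTAGCACCCA does not match either.
With no annealing site for primer 1, no amplification occurs.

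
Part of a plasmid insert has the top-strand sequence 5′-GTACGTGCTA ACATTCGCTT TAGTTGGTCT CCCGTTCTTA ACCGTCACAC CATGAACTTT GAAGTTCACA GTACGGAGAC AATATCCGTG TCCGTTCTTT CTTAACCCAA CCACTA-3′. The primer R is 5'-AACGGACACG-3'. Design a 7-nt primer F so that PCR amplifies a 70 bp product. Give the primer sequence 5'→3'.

The reverse primer's reverse complement CGTGTCCGTT matches the template at positions 87–96, so the product ends at position 96.
A 70 bp product then starts at position 96 − 70 + 1 = 27.
The forward primer is identical to the top strand there: GTCTCCC.

5'-GTCTCCC-3'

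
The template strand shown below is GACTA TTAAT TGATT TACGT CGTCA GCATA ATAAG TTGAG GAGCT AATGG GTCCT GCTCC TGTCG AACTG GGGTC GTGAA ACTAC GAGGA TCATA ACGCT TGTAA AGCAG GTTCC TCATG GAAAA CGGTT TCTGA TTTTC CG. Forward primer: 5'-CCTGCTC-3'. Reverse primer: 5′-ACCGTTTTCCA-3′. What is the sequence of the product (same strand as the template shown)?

Scanning the template, CCTGCTC occurs at positions 53–59; this primer anneals to the bottom strand there with its 3' end pointing downstream.
The reverse primer's reverse complement is TGGAAAACGGT, which matches the template at positions 119–129.
The product is the template from position 53 through 129 (77 bp).

5'-CCTGCTCCTGTCGAACTGGGGTCGTGAAACTACGAGGATCATAACGCTTGTAAAGCAGGTTCCTCATGGAAAACGGT-3'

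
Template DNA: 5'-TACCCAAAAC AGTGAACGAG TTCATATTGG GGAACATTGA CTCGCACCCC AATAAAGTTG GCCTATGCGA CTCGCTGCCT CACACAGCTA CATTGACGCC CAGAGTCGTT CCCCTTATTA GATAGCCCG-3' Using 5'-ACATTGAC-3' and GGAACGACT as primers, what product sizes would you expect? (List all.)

79 bp, 23 bp

The forward primer ACATTGAC matches the top strand at positions 34–41, 90–97.
The reverse primer's reverse complement is AGTCGTTCC, matching at positions 104–112.
Each forward site pairs with the reverse site to give a product ending at position 112: sizes 79, 23 bp.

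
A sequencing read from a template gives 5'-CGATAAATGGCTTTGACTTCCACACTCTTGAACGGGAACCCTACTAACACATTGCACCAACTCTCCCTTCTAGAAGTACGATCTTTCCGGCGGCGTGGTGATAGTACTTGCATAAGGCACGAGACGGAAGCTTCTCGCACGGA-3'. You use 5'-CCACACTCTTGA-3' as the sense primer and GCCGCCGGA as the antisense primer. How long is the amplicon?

Forward primer CCACACTCTTGA is found on the top strand at positions 20–31.
The reverse primer's reverse complement is TCCGGCGGC, which matches the template at positions 86–94.
Product length = (reverse-primer end) − (forward-primer start) + 1 = 94 − 20 + 1 = 75 bp.

75 bp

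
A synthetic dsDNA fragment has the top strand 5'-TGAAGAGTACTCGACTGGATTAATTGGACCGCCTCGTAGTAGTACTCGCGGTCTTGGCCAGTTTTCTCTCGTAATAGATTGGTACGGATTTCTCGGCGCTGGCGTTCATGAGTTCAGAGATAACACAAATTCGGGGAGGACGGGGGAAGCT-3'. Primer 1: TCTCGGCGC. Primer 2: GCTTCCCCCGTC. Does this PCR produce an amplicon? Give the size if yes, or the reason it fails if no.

Primer 1 (TCTCGGCGC) matches the top strand at positions 91–99; it acts as a forward primer.
Primer 2's reverse complement is GACGGGGGAAGC, matching the top strand at positions 139–150; it acts as a reverse primer.
The 3' ends face each other across positions 91–150, giving a 60 bp product.

Yes — a 60 bp product.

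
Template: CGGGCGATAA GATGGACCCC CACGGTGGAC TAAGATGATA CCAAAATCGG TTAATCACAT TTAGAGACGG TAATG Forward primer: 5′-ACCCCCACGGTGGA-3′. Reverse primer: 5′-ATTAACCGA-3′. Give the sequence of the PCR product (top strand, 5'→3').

The forward primer matches the template at positions 16–29.
The reverse primer's reverse complement is TCGGTTAAT, which matches the template at positions 47–55.
The product is the template from position 16 through 55 (40 bp).

5'-ACCCCCACGGTGGACTAAGATGATACCAAAATCGGTTAAT-3'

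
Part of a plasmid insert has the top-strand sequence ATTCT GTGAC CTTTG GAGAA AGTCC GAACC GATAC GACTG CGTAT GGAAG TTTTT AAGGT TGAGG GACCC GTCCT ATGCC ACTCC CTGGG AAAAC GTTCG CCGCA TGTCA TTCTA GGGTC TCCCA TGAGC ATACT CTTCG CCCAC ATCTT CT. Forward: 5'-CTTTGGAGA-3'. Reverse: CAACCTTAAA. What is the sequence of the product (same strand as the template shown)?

5'-CTTTGGAGAAAGTCCGAACCGATACGACTGCGTATGGAAGTTTTTAAGGTTG-3'

Scanning the template, CTTTGGAGA occurs at positions 11–19; this primer anneals to the bottom strand there with its 3' end pointing downstream.
Reverse complement of the reverse primer: TTTAAGGTTG. This occurs on the top strand at positions 53–62.
The product is the template from position 11 through 62 (52 bp).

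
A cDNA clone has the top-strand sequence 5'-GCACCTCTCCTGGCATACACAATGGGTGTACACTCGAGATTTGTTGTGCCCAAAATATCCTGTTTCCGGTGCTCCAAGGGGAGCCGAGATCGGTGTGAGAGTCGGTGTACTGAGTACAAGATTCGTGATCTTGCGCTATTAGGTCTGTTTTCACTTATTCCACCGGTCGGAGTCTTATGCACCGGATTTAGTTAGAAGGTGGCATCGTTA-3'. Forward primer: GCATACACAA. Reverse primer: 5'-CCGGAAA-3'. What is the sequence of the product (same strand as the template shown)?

5'-GCATACACAATGGGTGTACACTCGAGATTTGTTGTGCCCAAAATATCCTGTTTCCGG-3'

Forward primer GCATACACAA is found on the top strand at positions 13–22.
Taking the reverse complement of CCGGAAA gives TTTCCGG, found at positions 63–69 on the template; the primer anneals here to the top strand with its 3' end pointing upstream.
The product is the template from position 13 through 69 (57 bp).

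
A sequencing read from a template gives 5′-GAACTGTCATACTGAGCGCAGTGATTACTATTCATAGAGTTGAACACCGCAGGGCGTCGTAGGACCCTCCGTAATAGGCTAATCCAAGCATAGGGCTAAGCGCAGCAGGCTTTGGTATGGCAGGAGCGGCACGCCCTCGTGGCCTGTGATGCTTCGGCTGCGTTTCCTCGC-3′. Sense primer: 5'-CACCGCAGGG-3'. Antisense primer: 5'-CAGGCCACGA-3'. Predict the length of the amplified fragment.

Scanning the template, CACCGCAGGG occurs at positions 45–54; this primer anneals to the bottom strand there with its 3' end pointing downstream.
Taking the reverse complement of CAGGCCACGA gives TCGTGGCCTG, found at positions 137–146 on the template; the primer anneals here to the top strand with its 3' end pointing upstream.
Amplicon spans positions 45–146: 102 bp.

102 bp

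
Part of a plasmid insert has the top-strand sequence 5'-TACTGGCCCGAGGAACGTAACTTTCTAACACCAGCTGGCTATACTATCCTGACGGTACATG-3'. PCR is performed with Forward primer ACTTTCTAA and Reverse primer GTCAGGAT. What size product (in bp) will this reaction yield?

34 bp

Forward primer ACTTTCTAA is found on the top strand at positions 20–28.
Taking the reverse complement of GTCAGGAT gives ATCCTGAC, found at positions 46–53 on the template; the primer anneals here to the top strand with its 3' end pointing upstream.
Product length = (reverse-primer end) − (forward-primer start) + 1 = 53 − 20 + 1 = 34 bp.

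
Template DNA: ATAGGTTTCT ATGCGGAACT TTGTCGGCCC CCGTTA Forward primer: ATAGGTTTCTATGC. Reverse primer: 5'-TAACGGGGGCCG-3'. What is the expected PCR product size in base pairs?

36 bp

The forward primer matches the template at positions 1–14.
The reverse primer's reverse complement is CGGCCCCCGTTA, which matches the template at positions 25–36.
Amplicon spans positions 1–36: 36 bp.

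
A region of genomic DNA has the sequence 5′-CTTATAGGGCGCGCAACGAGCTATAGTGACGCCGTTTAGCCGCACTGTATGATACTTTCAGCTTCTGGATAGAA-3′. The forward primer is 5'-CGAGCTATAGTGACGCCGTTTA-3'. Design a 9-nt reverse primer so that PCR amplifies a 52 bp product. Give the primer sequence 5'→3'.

5'-CCAGAAGCT-3'

The forward primer binds at positions 17–38, so a 52 bp product ends at position 17 + 52 − 1 = 68.
The reverse primer anneals to the top strand over positions 60–68, i.e. to AGCTTCTGG.
Its sequence written 5'→3' is the reverse complement: CCAGAAGCT.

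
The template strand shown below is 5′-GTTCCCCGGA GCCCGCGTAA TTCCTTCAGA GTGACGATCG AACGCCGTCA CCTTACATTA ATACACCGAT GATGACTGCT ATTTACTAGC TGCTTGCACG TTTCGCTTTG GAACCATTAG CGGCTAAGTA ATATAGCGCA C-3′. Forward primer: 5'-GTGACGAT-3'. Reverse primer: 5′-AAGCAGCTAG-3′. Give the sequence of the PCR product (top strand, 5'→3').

5'-GTGACGATCGAACGCCGTCACCTTACATTAATACACCGATGATGACTGCTATTTACTAGCTGCTT-3'

The forward primer matches the template at positions 31–38.
Reverse complement of the reverse primer: CTAGCTGCTT. This occurs on the top strand at positions 86–95.
The product is the template from position 31 through 95 (65 bp).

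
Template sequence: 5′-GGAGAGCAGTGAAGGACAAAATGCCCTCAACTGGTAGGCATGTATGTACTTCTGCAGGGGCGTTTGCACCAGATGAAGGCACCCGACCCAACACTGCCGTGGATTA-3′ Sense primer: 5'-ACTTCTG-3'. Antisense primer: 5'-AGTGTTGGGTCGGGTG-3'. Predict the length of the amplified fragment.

48 bp

Forward primer ACTTCTG is found on the top strand at positions 48–54.
The reverse primer's reverse complement is CACCCGACCCAACACT, which matches the template at positions 80–95.
Product length = (reverse-primer end) − (forward-primer start) + 1 = 95 − 48 + 1 = 48 bp.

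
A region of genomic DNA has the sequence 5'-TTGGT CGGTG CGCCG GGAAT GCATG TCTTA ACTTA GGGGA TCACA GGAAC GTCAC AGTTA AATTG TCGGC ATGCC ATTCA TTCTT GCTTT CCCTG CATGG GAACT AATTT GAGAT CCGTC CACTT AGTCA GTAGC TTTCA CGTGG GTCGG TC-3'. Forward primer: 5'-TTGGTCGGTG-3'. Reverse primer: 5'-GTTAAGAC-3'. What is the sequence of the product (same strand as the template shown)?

5'-TTGGTCGGTGCGCCGGGAATGCATGTCTTAAC-3'

Scanning the template, TTGGTCGGTG occurs at positions 1–10; this primer anneals to the bottom strand there with its 3' end pointing downstream.
The reverse primer's reverse complement is GTCTTAAC, which matches the template at positions 25–32.
The product is the template from position 1 through 32 (32 bp).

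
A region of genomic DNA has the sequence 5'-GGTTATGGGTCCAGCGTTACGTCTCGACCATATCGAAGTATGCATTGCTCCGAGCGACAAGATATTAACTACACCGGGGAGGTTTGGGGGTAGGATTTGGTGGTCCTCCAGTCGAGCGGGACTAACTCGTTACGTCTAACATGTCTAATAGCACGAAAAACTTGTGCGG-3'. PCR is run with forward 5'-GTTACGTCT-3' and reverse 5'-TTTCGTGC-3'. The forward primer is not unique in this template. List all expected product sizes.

The forward primer GTTACGTCT matches the top strand at positions 16–24, 129–137.
The reverse primer's reverse complement is GCACGAAA, matching at positions 151–158.
Each forward site pairs with the reverse site to give a product ending at position 158: sizes 143, 30 bp.

143 bp, 30 bp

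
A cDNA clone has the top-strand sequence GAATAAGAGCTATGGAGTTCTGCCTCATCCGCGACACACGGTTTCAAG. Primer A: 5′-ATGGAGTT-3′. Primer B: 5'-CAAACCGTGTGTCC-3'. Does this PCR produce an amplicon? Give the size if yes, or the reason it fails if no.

No product — primer B has no binding site in the template.

Primer B (CAAACCGTGTGTCC) does not match the top strand, and its reverse complement GGACACACGGTTTG does not match either.
With no annealing site for primer B, no amplification occurs.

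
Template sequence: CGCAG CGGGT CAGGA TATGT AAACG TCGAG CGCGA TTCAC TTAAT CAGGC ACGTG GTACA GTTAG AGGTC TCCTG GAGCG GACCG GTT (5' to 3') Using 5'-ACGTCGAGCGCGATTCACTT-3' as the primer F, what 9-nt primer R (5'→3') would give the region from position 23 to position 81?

5'-CCGCTCCAG-3'

The product's 3' end on the top strand is position 81.
The reverse primer anneals to the top strand over positions 73–81, i.e. to CTGGAGCGG.
Its sequence written 5'→3' is the reverse complement: CCGCTCCAG.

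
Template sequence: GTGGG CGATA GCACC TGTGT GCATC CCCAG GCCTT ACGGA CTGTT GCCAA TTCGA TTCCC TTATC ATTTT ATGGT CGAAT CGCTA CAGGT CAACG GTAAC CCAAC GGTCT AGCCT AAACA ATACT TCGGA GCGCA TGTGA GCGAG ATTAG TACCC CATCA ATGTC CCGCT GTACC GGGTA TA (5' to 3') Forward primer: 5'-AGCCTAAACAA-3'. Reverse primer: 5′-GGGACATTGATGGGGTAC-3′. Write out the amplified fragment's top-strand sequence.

Scanning the template, AGCCTAAACAA occurs at positions 111–121; this primer anneals to the bottom strand there with its 3' end pointing downstream.
Taking the reverse complement of GGGACATTGATGGGGTAC gives GTACCCCATCAATGTCCC, found at positions 150–167 on the template; the primer anneals here to the top strand with its 3' end pointing upstream.
The product is the template from position 111 through 167 (57 bp).

5'-AGCCTAAACAATACTTCGGAGCGCATGTGAGCGAGATTAGTACCCCATCAATGTCCC-3'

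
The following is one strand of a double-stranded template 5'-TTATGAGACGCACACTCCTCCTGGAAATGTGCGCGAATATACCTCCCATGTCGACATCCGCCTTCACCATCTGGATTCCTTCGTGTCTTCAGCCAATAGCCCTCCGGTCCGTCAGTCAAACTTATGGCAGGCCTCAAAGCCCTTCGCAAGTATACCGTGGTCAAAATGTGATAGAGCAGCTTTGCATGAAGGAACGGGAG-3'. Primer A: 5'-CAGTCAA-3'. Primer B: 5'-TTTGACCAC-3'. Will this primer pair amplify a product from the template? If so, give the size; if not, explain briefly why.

Yes — a 53 bp product.

Primer A (CAGTCAA) matches the top strand at positions 113–119; it acts as a forward primer.
Primer B's reverse complement is GTGGTCAAA, matching the top strand at positions 157–165; it acts as a reverse primer.
The 3' ends face each other across positions 113–165, giving a 53 bp product.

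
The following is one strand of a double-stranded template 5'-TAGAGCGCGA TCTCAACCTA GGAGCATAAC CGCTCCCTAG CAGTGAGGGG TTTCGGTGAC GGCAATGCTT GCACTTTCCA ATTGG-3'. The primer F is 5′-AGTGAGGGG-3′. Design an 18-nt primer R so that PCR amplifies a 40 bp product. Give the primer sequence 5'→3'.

The forward primer binds at positions 42–50, so a 40 bp product ends at position 42 + 40 − 1 = 81.
The reverse primer anneals to the top strand over positions 64–81, i.e. to AATGCTTGCACTTTCCAA.
Its sequence written 5'→3' is the reverse complement: TTGGAAAGTGCAAGCATT.

5'-TTGGAAAGTGCAAGCATT-3'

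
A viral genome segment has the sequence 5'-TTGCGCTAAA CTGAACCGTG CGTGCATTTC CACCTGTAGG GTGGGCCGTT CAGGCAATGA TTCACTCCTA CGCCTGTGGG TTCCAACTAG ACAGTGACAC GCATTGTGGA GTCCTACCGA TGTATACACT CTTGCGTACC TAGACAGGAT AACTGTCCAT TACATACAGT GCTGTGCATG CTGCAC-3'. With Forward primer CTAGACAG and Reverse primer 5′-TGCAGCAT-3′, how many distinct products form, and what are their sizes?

Two products: 99 bp, 46 bp

The forward primer CTAGACAG matches the top strand at positions 87–94, 140–147.
The reverse primer's reverse complement is ATGCTGCA, matching at positions 178–185.
Each forward site pairs with the reverse site to give a product ending at position 185: sizes 99, 46 bp.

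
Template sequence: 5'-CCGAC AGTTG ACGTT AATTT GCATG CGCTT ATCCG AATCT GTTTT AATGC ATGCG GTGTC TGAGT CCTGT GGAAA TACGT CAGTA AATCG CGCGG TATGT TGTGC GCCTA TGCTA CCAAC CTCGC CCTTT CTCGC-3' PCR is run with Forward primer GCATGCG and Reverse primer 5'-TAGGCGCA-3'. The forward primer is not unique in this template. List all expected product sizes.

90 bp, 62 bp

The forward primer GCATGCG matches the top strand at positions 21–27, 49–55.
The reverse primer's reverse complement is TGCGCCTA, matching at positions 103–110.
Each forward site pairs with the reverse site to give a product ending at position 110: sizes 90, 62 bp.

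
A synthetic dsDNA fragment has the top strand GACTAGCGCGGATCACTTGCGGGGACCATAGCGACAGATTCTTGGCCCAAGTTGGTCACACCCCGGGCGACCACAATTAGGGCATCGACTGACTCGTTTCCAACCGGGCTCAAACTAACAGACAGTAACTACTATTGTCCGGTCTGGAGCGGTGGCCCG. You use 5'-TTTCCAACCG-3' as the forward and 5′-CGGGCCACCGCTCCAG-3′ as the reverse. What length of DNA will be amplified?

63 bp

Scanning the template, TTTCCAACCG occurs at positions 97–106; this primer anneals to the bottom strand there with its 3' end pointing downstream.
Taking the reverse complement of CGGGCCACCGCTCCAG gives CTGGAGCGGTGGCCCG, found at positions 144–159 on the template; the primer anneals here to the top strand with its 3' end pointing upstream.
The product runs from position 97 to position 159, so its length is 159 − 97 + 1 = 63 bp.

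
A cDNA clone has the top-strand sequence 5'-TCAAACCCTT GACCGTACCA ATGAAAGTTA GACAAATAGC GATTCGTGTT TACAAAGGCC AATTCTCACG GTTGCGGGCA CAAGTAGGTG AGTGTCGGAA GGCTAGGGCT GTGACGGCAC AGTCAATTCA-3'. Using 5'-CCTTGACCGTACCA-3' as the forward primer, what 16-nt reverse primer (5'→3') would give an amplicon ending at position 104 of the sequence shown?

The forward primer binds at positions 7–20; the product's 3' end on the top strand is position 104.
The reverse primer anneals to the top strand over positions 89–104, i.e. to TGAGTGTCGGAAGGCT.
Its sequence written 5'→3' is the reverse complement: AGCCTTCCGACACTCA.

5'-AGCCTTCCGACACTCA-3'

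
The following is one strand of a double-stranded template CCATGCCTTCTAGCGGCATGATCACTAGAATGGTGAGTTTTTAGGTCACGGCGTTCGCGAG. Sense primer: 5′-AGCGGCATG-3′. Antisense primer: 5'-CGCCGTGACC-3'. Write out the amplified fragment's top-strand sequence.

5'-AGCGGCATGATCACTAGAATGGTGAGTTTTTAGGTCACGGCG-3'

The forward primer matches the template at positions 12–20.
Reverse complement of the reverse primer: GGTCACGGCG. This occurs on the top strand at positions 44–53.
The product is the template from position 12 through 53 (42 bp).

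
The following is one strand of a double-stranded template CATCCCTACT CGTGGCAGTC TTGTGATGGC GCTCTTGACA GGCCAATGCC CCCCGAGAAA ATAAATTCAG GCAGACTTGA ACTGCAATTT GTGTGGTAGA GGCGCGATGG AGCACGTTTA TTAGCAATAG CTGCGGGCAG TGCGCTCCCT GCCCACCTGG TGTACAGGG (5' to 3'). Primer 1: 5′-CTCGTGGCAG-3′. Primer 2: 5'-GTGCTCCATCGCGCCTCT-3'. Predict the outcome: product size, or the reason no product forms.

Primer 1 (CTCGTGGCAG) matches the top strand at positions 9–18; it acts as a forward primer.
Primer 2's reverse complement is AGAGGCGCGATGGAGCAC, matching the top strand at positions 98–115; it acts as a reverse primer.
The 3' ends face each other across positions 9–115, giving a 107 bp product.

Yes — a 107 bp product.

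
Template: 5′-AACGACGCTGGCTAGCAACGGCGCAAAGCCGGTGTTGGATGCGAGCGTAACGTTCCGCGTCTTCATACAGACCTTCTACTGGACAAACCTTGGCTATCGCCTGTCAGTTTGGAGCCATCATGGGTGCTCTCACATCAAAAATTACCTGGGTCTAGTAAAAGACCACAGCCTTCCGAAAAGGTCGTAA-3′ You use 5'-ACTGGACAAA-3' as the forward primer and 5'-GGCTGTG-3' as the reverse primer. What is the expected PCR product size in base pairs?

93 bp

Scanning the template, ACTGGACAAA occurs at positions 78–87; this primer anneals to the bottom strand there with its 3' end pointing downstream.
Reverse complement of the reverse primer: CACAGCC. This occurs on the top strand at positions 164–170.
Amplicon spans positions 78–170: 93 bp.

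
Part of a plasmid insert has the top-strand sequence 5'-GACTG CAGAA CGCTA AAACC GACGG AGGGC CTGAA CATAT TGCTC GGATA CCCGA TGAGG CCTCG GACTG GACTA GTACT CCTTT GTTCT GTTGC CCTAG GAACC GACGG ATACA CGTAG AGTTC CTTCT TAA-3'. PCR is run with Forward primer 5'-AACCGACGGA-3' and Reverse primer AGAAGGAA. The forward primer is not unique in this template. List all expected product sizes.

The forward primer AACCGACGGA matches the top strand at positions 17–26, 102–111.
The reverse primer's reverse complement is TTCCTTCT, matching at positions 123–130.
Each forward site pairs with the reverse site to give a product ending at position 130: sizes 114, 29 bp.

114 bp, 29 bp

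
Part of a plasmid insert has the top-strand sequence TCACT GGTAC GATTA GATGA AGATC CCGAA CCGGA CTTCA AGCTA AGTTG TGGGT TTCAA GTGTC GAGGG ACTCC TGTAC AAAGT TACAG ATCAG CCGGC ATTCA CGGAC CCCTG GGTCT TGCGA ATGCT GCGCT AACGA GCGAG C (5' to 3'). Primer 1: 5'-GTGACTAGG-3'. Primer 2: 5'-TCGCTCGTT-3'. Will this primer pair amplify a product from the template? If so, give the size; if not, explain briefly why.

Primer 1 (GTGACTAGG) does not match the top strand, and its reverse complement CCTAGTCAC does not match either.
With no annealing site for primer 1, no amplification occurs.

No product — primer 1 has no binding site in the template.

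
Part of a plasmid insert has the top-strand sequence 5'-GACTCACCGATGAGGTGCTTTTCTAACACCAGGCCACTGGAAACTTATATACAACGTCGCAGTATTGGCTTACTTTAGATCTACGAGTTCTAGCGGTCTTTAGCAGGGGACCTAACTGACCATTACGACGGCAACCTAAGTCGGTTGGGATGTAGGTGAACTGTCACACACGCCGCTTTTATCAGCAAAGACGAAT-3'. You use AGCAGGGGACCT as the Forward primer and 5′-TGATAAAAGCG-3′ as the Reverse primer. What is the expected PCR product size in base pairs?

Forward primer AGCAGGGGACCT is found on the top strand at positions 102–113.
Taking the reverse complement of TGATAAAAGCG gives CGCTTTTATCA, found at positions 174–184 on the template; the primer anneals here to the top strand with its 3' end pointing upstream.
Amplicon spans positions 102–184: 83 bp.

83 bp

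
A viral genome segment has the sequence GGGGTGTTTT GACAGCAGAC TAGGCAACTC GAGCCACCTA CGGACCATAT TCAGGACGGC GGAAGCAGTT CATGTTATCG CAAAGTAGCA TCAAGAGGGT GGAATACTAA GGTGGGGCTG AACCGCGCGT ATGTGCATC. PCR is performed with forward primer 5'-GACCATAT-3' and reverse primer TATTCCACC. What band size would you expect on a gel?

64 bp

Forward primer GACCATAT is found on the top strand at positions 43–50.
Reverse complement of the reverse primer: GGTGGAATA. This occurs on the top strand at positions 98–106.
Amplicon spans positions 43–106: 64 bp.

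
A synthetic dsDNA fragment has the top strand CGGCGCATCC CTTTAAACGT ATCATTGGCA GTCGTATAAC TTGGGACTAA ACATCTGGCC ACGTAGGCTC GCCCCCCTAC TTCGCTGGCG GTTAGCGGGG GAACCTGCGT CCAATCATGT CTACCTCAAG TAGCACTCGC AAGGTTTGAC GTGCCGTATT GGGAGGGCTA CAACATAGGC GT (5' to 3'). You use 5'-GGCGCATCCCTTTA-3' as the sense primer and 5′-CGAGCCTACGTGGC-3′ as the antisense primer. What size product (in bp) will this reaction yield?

70 bp

Forward primer GGCGCATCCCTTTA is found on the top strand at positions 2–15.
The reverse primer's reverse complement is GCCACGTAGGCTCG, which matches the template at positions 58–71.
The product runs from position 2 to position 71, so its length is 71 − 2 + 1 = 70 bp.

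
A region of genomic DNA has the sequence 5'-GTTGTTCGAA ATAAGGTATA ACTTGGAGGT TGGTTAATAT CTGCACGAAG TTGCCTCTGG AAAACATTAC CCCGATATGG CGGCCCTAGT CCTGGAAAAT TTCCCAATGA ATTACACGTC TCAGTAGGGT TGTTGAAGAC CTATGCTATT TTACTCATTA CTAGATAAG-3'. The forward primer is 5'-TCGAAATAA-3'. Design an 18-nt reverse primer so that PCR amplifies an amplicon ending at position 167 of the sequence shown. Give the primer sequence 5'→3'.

The forward primer binds at positions 6–14; the product's 3' end on the top strand is position 167.
The reverse primer anneals to the top strand over positions 150–167, i.e. to TTTACTCATTACTAGATA.
Its sequence written 5'→3' is the reverse complement: TATCTAGTAATGAGTAAA.

5'-TATCTAGTAATGAGTAAA-3'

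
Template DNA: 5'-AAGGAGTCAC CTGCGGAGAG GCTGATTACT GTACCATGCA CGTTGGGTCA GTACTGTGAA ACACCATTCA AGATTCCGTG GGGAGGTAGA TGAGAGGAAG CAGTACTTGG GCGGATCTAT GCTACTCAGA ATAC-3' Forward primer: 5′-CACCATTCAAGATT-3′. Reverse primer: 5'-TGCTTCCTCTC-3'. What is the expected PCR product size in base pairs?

The forward primer matches the template at positions 62–75.
Reverse complement of the reverse primer: GAGAGGAAGCA. This occurs on the top strand at positions 92–102.
Product length = (reverse-primer end) − (forward-primer start) + 1 = 102 − 62 + 1 = 41 bp.

41 bp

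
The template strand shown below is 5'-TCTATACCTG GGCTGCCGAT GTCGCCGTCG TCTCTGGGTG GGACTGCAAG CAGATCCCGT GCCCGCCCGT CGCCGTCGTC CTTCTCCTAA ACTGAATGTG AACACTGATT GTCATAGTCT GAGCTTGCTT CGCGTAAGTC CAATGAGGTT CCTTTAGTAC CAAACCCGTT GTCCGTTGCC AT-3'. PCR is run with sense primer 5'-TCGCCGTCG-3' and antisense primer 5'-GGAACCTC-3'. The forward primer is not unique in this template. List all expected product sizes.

The forward primer TCGCCGTCG matches the top strand at positions 22–30, 70–78.
The reverse primer's reverse complement is GAGGTTCC, matching at positions 145–152.
Each forward site pairs with the reverse site to give a product ending at position 152: sizes 131, 83 bp.

131 bp, 83 bp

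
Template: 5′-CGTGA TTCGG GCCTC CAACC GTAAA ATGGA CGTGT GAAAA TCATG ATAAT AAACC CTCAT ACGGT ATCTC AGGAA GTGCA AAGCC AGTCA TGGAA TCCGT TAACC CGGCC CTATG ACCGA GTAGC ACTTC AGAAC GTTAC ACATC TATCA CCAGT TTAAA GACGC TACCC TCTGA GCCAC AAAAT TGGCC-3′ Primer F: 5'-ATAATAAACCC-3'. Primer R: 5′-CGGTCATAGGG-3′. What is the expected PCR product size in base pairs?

74 bp

Scanning the template, ATAATAAACCC occurs at positions 46–56; this primer anneals to the bottom strand there with its 3' end pointing downstream.
Reverse complement of the reverse primer: CCCTATGACCG. This occurs on the top strand at positions 109–119.
The product runs from position 46 to position 119, so its length is 119 − 46 + 1 = 74 bp.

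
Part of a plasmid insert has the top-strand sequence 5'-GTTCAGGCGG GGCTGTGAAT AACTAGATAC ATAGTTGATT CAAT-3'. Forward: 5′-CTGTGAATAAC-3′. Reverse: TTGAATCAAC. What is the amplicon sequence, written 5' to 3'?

5'-CTGTGAATAACTAGATACATAGTTGATTCAA-3'

Forward primer CTGTGAATAAC is found on the top strand at positions 13–23.
Reverse complement of the reverse primer: GTTGATTCAA. This occurs on the top strand at positions 34–43.
The product is the template from position 13 through 43 (31 bp).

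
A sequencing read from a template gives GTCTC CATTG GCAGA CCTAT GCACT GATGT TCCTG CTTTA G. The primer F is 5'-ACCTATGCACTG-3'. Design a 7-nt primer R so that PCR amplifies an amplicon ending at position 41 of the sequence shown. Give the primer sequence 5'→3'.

5'-CTAAAGC-3'

The forward primer binds at positions 15–26; the product's 3' end on the top strand is position 41.
The reverse primer anneals to the top strand over positions 35–41, i.e. to GCTTTAG.
Its sequence written 5'→3' is the reverse complement: CTAAAGC.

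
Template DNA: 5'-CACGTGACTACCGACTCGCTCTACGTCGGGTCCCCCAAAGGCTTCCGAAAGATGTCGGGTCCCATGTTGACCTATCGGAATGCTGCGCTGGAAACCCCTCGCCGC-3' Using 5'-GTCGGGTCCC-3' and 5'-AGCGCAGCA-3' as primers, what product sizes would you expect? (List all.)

The forward primer GTCGGGTCCC matches the top strand at positions 25–34, 54–63.
The reverse primer's reverse complement is TGCTGCGCT, matching at positions 81–89.
Each forward site pairs with the reverse site to give a product ending at position 89: sizes 65, 36 bp.

65 bp, 36 bp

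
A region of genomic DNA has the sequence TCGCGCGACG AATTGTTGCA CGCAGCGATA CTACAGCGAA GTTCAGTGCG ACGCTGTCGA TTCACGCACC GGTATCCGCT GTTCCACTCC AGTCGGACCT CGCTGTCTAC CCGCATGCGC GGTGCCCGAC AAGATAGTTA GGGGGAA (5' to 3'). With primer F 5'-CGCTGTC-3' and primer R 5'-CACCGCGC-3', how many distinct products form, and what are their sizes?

The forward primer CGCTGTC matches the top strand at positions 52–58, 101–107.
The reverse primer's reverse complement is GCGCGGTG, matching at positions 117–124.
Each forward site pairs with the reverse site to give a product ending at position 124: sizes 73, 24 bp.

Two products: 73 bp, 24 bp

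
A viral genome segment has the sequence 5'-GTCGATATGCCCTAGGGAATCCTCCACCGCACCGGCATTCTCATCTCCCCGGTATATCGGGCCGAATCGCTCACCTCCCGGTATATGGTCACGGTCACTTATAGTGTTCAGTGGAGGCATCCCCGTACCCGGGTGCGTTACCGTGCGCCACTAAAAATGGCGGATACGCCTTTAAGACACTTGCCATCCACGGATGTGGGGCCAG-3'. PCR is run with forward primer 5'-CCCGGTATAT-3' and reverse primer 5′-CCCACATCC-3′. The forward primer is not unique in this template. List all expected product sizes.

153 bp, 124 bp

The forward primer CCCGGTATAT matches the top strand at positions 48–57, 77–86.
The reverse primer's reverse complement is GGATGTGGG, matching at positions 192–200.
Each forward site pairs with the reverse site to give a product ending at position 200: sizes 153, 124 bp.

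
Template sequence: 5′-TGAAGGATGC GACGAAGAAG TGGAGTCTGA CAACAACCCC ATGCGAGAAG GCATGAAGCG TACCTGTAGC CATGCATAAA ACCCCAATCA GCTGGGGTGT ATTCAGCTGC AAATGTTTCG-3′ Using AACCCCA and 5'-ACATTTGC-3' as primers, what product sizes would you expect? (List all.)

The forward primer AACCCCA matches the top strand at positions 35–41, 80–86.
The reverse primer's reverse complement is GCAAATGT, matching at positions 109–116.
Each forward site pairs with the reverse site to give a product ending at position 116: sizes 82, 37 bp.

82 bp, 37 bp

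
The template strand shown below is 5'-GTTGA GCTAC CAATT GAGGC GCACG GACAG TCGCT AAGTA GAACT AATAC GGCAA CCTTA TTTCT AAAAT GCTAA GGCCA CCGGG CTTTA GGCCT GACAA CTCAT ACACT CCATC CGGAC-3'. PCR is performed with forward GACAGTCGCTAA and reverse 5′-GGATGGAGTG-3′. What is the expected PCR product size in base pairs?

The forward primer matches the template at positions 26–37.
The reverse primer's reverse complement is CACTCCATCC, which matches the template at positions 107–116.
Amplicon spans positions 26–116: 91 bp.

91 bp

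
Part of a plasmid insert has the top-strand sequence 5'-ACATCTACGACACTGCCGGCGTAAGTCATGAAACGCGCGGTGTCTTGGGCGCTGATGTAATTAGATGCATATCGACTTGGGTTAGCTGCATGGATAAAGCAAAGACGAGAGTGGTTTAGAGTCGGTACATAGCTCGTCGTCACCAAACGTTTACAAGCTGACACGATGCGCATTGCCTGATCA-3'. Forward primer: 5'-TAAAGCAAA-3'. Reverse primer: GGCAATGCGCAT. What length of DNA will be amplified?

Forward primer TAAAGCAAA is found on the top strand at positions 95–103.
Reverse complement of the reverse primer: ATGCGCATTGCC. This occurs on the top strand at positions 166–177.
The product runs from position 95 to position 177, so its length is 177 − 95 + 1 = 83 bp.

83 bp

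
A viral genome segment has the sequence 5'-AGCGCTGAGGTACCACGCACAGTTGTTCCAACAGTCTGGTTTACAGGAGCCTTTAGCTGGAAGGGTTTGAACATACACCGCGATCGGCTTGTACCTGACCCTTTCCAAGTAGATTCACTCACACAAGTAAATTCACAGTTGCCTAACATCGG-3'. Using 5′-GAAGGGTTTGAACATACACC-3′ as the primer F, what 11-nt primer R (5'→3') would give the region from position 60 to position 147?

5'-GTTAGGCAACT-3'

The product's 3' end on the top strand is position 147.
The reverse primer anneals to the top strand over positions 137–147, i.e. to AGTTGCCTAAC.
Its sequence written 5'→3' is the reverse complement: GTTAGGCAACT.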